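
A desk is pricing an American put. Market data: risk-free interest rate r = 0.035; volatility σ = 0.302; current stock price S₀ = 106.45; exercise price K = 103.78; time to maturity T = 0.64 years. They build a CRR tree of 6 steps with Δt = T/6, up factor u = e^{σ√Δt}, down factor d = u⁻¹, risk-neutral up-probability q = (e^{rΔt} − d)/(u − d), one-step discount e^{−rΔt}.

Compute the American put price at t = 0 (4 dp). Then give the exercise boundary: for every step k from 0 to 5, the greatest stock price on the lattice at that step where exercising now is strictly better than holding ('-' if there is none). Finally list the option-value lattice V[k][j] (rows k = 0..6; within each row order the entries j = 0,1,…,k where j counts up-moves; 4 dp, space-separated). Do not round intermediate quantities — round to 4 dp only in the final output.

price = 7.7914
boundary = - - - 79.1842 71.7469 79.1842
tree:
7.7914
11.8826 3.6647
17.4840 6.2418 1.0559
24.5958 10.3403 2.0958 0.0000
32.0331 16.4578 4.1598 0.0000 0.0000
38.7719 24.5958 8.2564 0.0000 0.0000 0.0000
44.8778 32.0331 16.3875 0.0000 0.0000 0.0000 0.0000

params: Δt=0.10667 u=1.10366 d=0.90608 q=0.49429 e^(-rΔt)=0.99627
t_6 payoffs: 44.8778 32.0331 16.3875 0.0000 0.0000 0.0000 0.0000
t_5: node(5,0) S=65.0081 payoff=38.7719 vs cont=38.3852 → 38.7719 [stop]  node(5,1) S=79.1842 payoff=24.5958 vs cont=24.2091 → 24.5958 [stop]  node(5,2) S=96.4517 payoff=7.3283 vs cont=8.2564 → 8.2564 [wait]  node(5,3) S=117.4847 payoff=0.0000 vs cont=0.0000 → 0.0000 [wait]  node(5,4) S=143.1043 payoff=0.0000 vs cont=0.0000 → 0.0000 [wait]  node(5,5) S=174.3107 payoff=0.0000 vs cont=0.0000 → 0.0000 [wait]  ⇒ S*(5)=79.1842
t_4: node(4,0) S=71.7469 payoff=32.0331 vs cont=31.6464 → 32.0331 [stop]  node(4,1) S=87.3925 payoff=16.3875 vs cont=16.4578 → 16.4578 [wait]  node(4,2) S=106.4500 payoff=0.0000 vs cont=4.1598 → 4.1598 [wait]  node(4,3) S=129.6633 payoff=0.0000 vs cont=0.0000 → 0.0000 [wait]  node(4,4) S=157.9386 payoff=0.0000 vs cont=0.0000 → 0.0000 [wait]  ⇒ S*(4)=71.7469
t_3: node(3,0) S=79.1842 payoff=24.5958 vs cont=24.2437 → 24.5958 [stop]  node(3,1) S=96.4517 payoff=7.3283 vs cont=10.3403 → 10.3403 [wait]  node(3,2) S=117.4847 payoff=0.0000 vs cont=2.0958 → 2.0958 [wait]  node(3,3) S=143.1043 payoff=0.0000 vs cont=0.0000 → 0.0000 [wait]  ⇒ S*(3)=79.1842
t_2: node(2,0) S=87.3925 payoff=16.3875 vs cont=17.4840 → 17.4840 [wait]  node(2,1) S=106.4500 payoff=0.0000 vs cont=6.2418 → 6.2418 [wait]  node(2,2) S=129.6633 payoff=0.0000 vs cont=1.0559 → 1.0559 [wait]  ⇒ S*(2)=-
t_1: node(1,0) S=96.4517 payoff=7.3283 vs cont=11.8826 → 11.8826 [wait]  node(1,1) S=117.4847 payoff=0.0000 vs cont=3.6647 → 3.6647 [wait]  ⇒ S*(1)=-
t_0: node(0,0) S=106.4500 payoff=0.0000 vs cont=7.7914 → 7.7914 [wait]  ⇒ S*(0)=-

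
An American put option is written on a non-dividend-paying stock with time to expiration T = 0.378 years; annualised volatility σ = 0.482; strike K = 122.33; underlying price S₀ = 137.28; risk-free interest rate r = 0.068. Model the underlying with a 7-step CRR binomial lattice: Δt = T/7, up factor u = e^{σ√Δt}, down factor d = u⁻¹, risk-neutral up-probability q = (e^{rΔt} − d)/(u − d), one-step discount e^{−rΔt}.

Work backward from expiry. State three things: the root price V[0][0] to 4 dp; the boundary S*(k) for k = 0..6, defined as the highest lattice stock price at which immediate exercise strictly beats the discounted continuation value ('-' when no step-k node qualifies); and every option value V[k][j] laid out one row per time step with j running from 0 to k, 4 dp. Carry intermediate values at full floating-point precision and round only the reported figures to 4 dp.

params: Δt=0.05400 u=1.11852 d=0.89404 q=0.48842 e^(-rΔt)=0.99633
t_7 payoffs: 59.6542 43.9170 24.2285 0.0000 0.0000 0.0000 0.0000 0.0000
t_6: node(6,0) S=70.1042 payoff=52.2258 vs cont=51.7774 → 52.2258 [stop]  node(6,1) S=87.7065 payoff=34.6235 vs cont=34.1751 → 34.6235 [stop]  node(6,2) S=109.7285 payoff=12.6015 vs cont=12.3495 → 12.6015 [stop]  node(6,3) S=137.2800 payoff=0.0000 vs cont=0.0000 → 0.0000 [wait]  node(6,4) S=171.7493 payoff=0.0000 vs cont=0.0000 → 0.0000 [wait]  node(6,5) S=214.8735 payoff=0.0000 vs cont=0.0000 → 0.0000 [wait]  node(6,6) S=268.8256 payoff=0.0000 vs cont=0.0000 → 0.0000 [wait]  ⇒ S*(6)=109.7285
t_5: node(5,0) S=78.4130 payoff=43.9170 vs cont=43.4687 → 43.9170 [stop]  node(5,1) S=98.1015 payoff=24.2285 vs cont=23.7801 → 24.2285 [stop]  node(5,2) S=122.7336 payoff=0.0000 vs cont=6.4231 → 6.4231 [wait]  node(5,3) S=153.5505 payoff=0.0000 vs cont=0.0000 → 0.0000 [wait]  node(5,4) S=192.1051 payoff=0.0000 vs cont=0.0000 → 0.0000 [wait]  node(5,5) S=240.3403 payoff=0.0000 vs cont=0.0000 → 0.0000 [wait]  ⇒ S*(5)=98.1015
t_4: node(4,0) S=87.7065 payoff=34.6235 vs cont=34.1751 → 34.6235 [stop]  node(4,1) S=109.7285 payoff=12.6015 vs cont=15.4751 → 15.4751 [wait]  node(4,2) S=137.2800 payoff=0.0000 vs cont=3.2739 → 3.2739 [wait]  node(4,3) S=171.7493 payoff=0.0000 vs cont=0.0000 → 0.0000 [wait]  node(4,4) S=214.8735 payoff=0.0000 vs cont=0.0000 → 0.0000 [wait]  ⇒ S*(4)=87.7065
t_3: node(3,0) S=98.1015 payoff=24.2285 vs cont=25.1785 → 25.1785 [wait]  node(3,1) S=122.7336 payoff=0.0000 vs cont=9.4810 → 9.4810 [wait]  node(3,2) S=153.5505 payoff=0.0000 vs cont=1.6687 → 1.6687 [wait]  node(3,3) S=192.1051 payoff=0.0000 vs cont=0.0000 → 0.0000 [wait]  ⇒ S*(3)=-
t_2: node(2,0) S=109.7285 payoff=12.6015 vs cont=17.4474 → 17.4474 [wait]  node(2,1) S=137.2800 payoff=0.0000 vs cont=5.6446 → 5.6446 [wait]  node(2,2) S=171.7493 payoff=0.0000 vs cont=0.8506 → 0.8506 [wait]  ⇒ S*(2)=-
t_1: node(1,0) S=122.7336 payoff=0.0000 vs cont=11.6399 → 11.6399 [wait]  node(1,1) S=153.5505 payoff=0.0000 vs cont=3.2910 → 3.2910 [wait]  ⇒ S*(1)=-
t_0: node(0,0) S=137.2800 payoff=0.0000 vs cont=7.5345 → 7.5345 [wait]  ⇒ S*(0)=-

price = 7.5345
boundary = - - - - 87.7065 98.1015 109.7285
tree:
7.5345
11.6399 3.2910
17.4474 5.6446 0.8506
25.1785 9.4810 1.6687 0.0000
34.6235 15.4751 3.2739 0.0000 0.0000
43.9170 24.2285 6.4231 0.0000 0.0000 0.0000
52.2258 34.6235 12.6015 0.0000 0.0000 0.0000 0.0000
59.6542 43.9170 24.2285 0.0000 0.0000 0.0000 0.0000 0.0000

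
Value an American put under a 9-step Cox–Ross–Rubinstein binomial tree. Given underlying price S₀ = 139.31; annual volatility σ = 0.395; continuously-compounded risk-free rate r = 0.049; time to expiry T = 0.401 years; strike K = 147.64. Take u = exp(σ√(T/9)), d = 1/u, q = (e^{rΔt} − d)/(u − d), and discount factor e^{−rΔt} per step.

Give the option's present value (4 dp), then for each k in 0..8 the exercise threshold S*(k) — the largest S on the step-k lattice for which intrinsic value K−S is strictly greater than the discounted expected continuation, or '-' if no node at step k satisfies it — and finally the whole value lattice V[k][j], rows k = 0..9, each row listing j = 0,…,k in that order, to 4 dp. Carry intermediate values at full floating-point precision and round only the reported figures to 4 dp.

params: Δt=0.04456 u=1.08695 d=0.92000 q=0.49226 e^(-rΔt)=0.99782
t_9 payoffs: 81.8607 69.9241 55.8214 39.1596 19.4743 0.0000 0.0000 0.0000 0.0000 0.0000
t_8: node(8,0) S=71.4990 payoff=76.1410 vs cont=75.8191 → 76.1410 [stop]  node(8,1) S=84.4735 payoff=63.1665 vs cont=62.8445 → 63.1665 [stop]  node(8,2) S=99.8024 payoff=47.8376 vs cont=47.5156 → 47.8376 [stop]  node(8,3) S=117.9130 payoff=29.7270 vs cont=29.4050 → 29.7270 [stop]  node(8,4) S=139.3100 payoff=8.3300 vs cont=9.8663 → 9.8663 [wait]  node(8,5) S=164.5898 payoff=0.0000 vs cont=0.0000 → 0.0000 [wait]  node(8,6) S=194.4570 payoff=0.0000 vs cont=0.0000 → 0.0000 [wait]  node(8,7) S=229.7440 payoff=0.0000 vs cont=0.0000 → 0.0000 [wait]  node(8,8) S=271.4344 payoff=0.0000 vs cont=0.0000 → 0.0000 [wait]  ⇒ S*(8)=117.9130
t_7: node(7,0) S=77.7159 payoff=69.9241 vs cont=69.6021 → 69.9241 [stop]  node(7,1) S=91.8186 payoff=55.8214 vs cont=55.4994 → 55.8214 [stop]  node(7,2) S=108.4804 payoff=39.1596 vs cont=38.8376 → 39.1596 [stop]  node(7,3) S=128.1657 payoff=19.4743 vs cont=19.9069 → 19.9069 [wait]  node(7,4) S=151.4233 payoff=0.0000 vs cont=4.9986 → 4.9986 [wait]  node(7,5) S=178.9012 payoff=0.0000 vs cont=0.0000 → 0.0000 [wait]  node(7,6) S=211.3654 payoff=0.0000 vs cont=0.0000 → 0.0000 [wait]  node(7,7) S=249.7207 payoff=0.0000 vs cont=0.0000 → 0.0000 [wait]  ⇒ S*(7)=108.4804
t_6: node(6,0) S=84.4735 payoff=63.1665 vs cont=62.8445 → 63.1665 [stop]  node(6,1) S=99.8024 payoff=47.8376 vs cont=47.5156 → 47.8376 [stop]  node(6,2) S=117.9130 payoff=29.7270 vs cont=29.6175 → 29.7270 [stop]  node(6,3) S=139.3100 payoff=8.3300 vs cont=12.5407 → 12.5407 [wait]  node(6,4) S=164.5898 payoff=0.0000 vs cont=2.5325 → 2.5325 [wait]  node(6,5) S=194.4570 payoff=0.0000 vs cont=0.0000 → 0.0000 [wait]  node(6,6) S=229.7440 payoff=0.0000 vs cont=0.0000 → 0.0000 [wait]  ⇒ S*(6)=117.9130
t_5: node(5,0) S=91.8186 payoff=55.8214 vs cont=55.4994 → 55.8214 [stop]  node(5,1) S=108.4804 payoff=39.1596 vs cont=38.8376 → 39.1596 [stop]  node(5,2) S=128.1657 payoff=19.4743 vs cont=21.2205 → 21.2205 [wait]  node(5,3) S=151.4233 payoff=0.0000 vs cont=7.5975 → 7.5975 [wait]  node(5,4) S=178.9012 payoff=0.0000 vs cont=1.2830 → 1.2830 [wait]  node(5,5) S=211.3654 payoff=0.0000 vs cont=0.0000 → 0.0000 [wait]  ⇒ S*(5)=108.4804
t_4: node(4,0) S=99.8024 payoff=47.8376 vs cont=47.5156 → 47.8376 [stop]  node(4,1) S=117.9130 payoff=29.7270 vs cont=30.2628 → 30.2628 [wait]  node(4,2) S=139.3100 payoff=8.3300 vs cont=14.4828 → 14.4828 [wait]  node(4,3) S=164.5898 payoff=0.0000 vs cont=4.4793 → 4.4793 [wait]  node(4,4) S=194.4570 payoff=0.0000 vs cont=0.6500 → 0.6500 [wait]  ⇒ S*(4)=99.8024
t_3: node(3,0) S=108.4804 payoff=39.1596 vs cont=39.1008 → 39.1596 [stop]  node(3,1) S=128.1657 payoff=19.4743 vs cont=22.4459 → 22.4459 [wait]  node(3,2) S=151.4233 payoff=0.0000 vs cont=9.5377 → 9.5377 [wait]  node(3,3) S=178.9012 payoff=0.0000 vs cont=2.5887 → 2.5887 [wait]  ⇒ S*(3)=108.4804
t_2: node(2,0) S=117.9130 payoff=29.7270 vs cont=30.8646 → 30.8646 [wait]  node(2,1) S=139.3100 payoff=8.3300 vs cont=16.0566 → 16.0566 [wait]  node(2,2) S=164.5898 payoff=0.0000 vs cont=6.1036 → 6.1036 [wait]  ⇒ S*(2)=-
t_1: node(1,0) S=128.1657 payoff=19.4743 vs cont=23.5238 → 23.5238 [wait]  node(1,1) S=151.4233 payoff=0.0000 vs cont=11.1328 → 11.1328 [wait]  ⇒ S*(1)=-
t_0: node(0,0) S=139.3100 payoff=8.3300 vs cont=17.3862 → 17.3862 [wait]  ⇒ S*(0)=-

price = 17.3862
boundary = - - - 108.4804 99.8024 108.4804 117.9130 108.4804 117.9130
tree:
17.3862
23.5238 11.1328
30.8646 16.0566 6.1036
39.1596 22.4459 9.5377 2.5887
47.8376 30.2628 14.4828 4.4793 0.6500
55.8214 39.1596 21.2205 7.5975 1.2830 0.0000
63.1665 47.8376 29.7270 12.5407 2.5325 0.0000 0.0000
69.9241 55.8214 39.1596 19.9069 4.9986 0.0000 0.0000 0.0000
76.1410 63.1665 47.8376 29.7270 9.8663 0.0000 0.0000 0.0000 0.0000
81.8607 69.9241 55.8214 39.1596 19.4743 0.0000 0.0000 0.0000 0.0000 0.0000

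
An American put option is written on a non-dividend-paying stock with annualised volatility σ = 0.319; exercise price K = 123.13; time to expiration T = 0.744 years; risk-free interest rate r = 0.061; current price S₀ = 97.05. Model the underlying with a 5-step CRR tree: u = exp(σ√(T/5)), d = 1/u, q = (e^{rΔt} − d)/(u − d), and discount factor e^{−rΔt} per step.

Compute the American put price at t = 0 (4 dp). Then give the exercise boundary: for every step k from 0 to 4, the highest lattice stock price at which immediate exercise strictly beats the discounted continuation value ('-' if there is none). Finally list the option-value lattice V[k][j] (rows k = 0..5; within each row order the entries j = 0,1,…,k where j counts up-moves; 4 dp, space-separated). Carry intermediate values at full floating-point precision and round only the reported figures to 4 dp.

Δt=0.14880, u=1.13094, d=0.88422, q=0.50623, disc=e^(-rΔt)=0.99096
k=5 terminal: V=max(K-S,0) → 70.6747 56.0378 37.3168 13.3719 0.0000 0.0000
k=4: j=0 S=59.3240 intr=63.8060 cont=62.6934 V=63.8060[EX]; j=1 S=75.8775 intr=47.2525 cont=46.1399 V=47.2525[EX]; j=2 S=97.0500 intr=26.0800 cont=24.9674 V=26.0800[EX]; j=3 S=124.1304 intr=0.0000 cont=6.5429 V=6.5429[hold]; j=4 S=158.7671 intr=0.0000 cont=0.0000 V=0.0000[hold]  S*(4)=97.0500
k=3: j=0 S=67.0922 intr=56.0378 cont=54.9253 V=56.0378[EX]; j=1 S=85.8132 intr=37.3168 cont=36.2042 V=37.3168[EX]; j=2 S=109.7581 intr=13.3719 cont=16.0434 V=16.0434[hold]; j=3 S=140.3845 intr=0.0000 cont=3.2015 V=3.2015[hold]  S*(3)=85.8132
k=2: j=0 S=75.8775 intr=47.2525 cont=46.1399 V=47.2525[EX]; j=1 S=97.0500 intr=26.0800 cont=26.3076 V=26.3076[hold]; j=2 S=124.1304 intr=0.0000 cont=9.4562 V=9.4562[hold]  S*(2)=75.8775
k=1: j=0 S=85.8132 intr=37.3168 cont=36.3184 V=37.3168[EX]; j=1 S=109.7581 intr=13.3719 cont=17.6163 V=17.6163[hold]  S*(1)=85.8132
k=0: j=0 S=97.0500 intr=26.0800 cont=27.0967 V=27.0967[hold]  S*(0)=-

price = 27.0967
boundary = - 85.8132 75.8775 85.8132 97.0500
tree:
27.0967
37.3168 17.6163
47.2525 26.3076 9.4562
56.0378 37.3168 16.0434 3.2015
63.8060 47.2525 26.0800 6.5429 0.0000
70.6747 56.0378 37.3168 13.3719 0.0000 0.0000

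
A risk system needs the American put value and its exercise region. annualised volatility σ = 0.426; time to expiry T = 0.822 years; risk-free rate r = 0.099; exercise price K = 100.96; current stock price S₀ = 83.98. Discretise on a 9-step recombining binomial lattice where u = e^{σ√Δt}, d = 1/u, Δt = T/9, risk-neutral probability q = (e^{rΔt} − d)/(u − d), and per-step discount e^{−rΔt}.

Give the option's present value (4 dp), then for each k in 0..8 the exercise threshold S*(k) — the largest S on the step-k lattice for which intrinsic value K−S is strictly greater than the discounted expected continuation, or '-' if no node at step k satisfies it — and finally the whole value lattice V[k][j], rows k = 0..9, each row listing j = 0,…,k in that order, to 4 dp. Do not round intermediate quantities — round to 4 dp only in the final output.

Δt=0.09133  u=1.13740  d=0.87920  q=0.50304  discount=0.99100
step 9 (expiry): payoffs max(K−S,0) = 74.5989 66.8573 56.8422 43.8860 27.1248 5.4413 0.0000 0.0000 0.0000 0.0000
step 8: (k=8,j=0): S=29.9831, (K−S)⁺=70.9769, hold=70.0682 ⇒ V=70.9769 exercise | (k=8,j=1): S=38.7883, (K−S)⁺=62.1717, hold=61.2629 ⇒ V=62.1717 exercise | (k=8,j=2): S=50.1795, (K−S)⁺=50.7805, hold=49.8718 ⇒ V=50.7805 exercise | (k=8,j=3): S=64.9159, (K−S)⁺=36.0441, hold=35.1354 ⇒ V=36.0441 exercise | (k=8,j=4): S=83.9800, (K−S)⁺=16.9800, hold=16.0712 ⇒ V=16.9800 exercise | (k=8,j=5): S=108.6428, (K−S)⁺=0.0000, hold=2.6798 ⇒ V=2.6798 continue | (k=8,j=6): S=140.5483, (K−S)⁺=0.0000, hold=0.0000 ⇒ V=0.0000 continue | (k=8,j=7): S=181.8237, (K−S)⁺=0.0000, hold=0.0000 ⇒ V=0.0000 continue | (k=8,j=8): S=235.2207, (K−S)⁺=0.0000, hold=0.0000 ⇒ V=0.0000 continue  boundary S*=83.9800
step 7: (k=7,j=0): S=34.1027, (K−S)⁺=66.8573, hold=65.9485 ⇒ V=66.8573 exercise | (k=7,j=1): S=44.1178, (K−S)⁺=56.8422, hold=55.9335 ⇒ V=56.8422 exercise | (k=7,j=2): S=57.0740, (K−S)⁺=43.8860, hold=42.9772 ⇒ V=43.8860 exercise | (k=7,j=3): S=73.8352, (K−S)⁺=27.1248, hold=26.2160 ⇒ V=27.1248 exercise | (k=7,j=4): S=95.5187, (K−S)⁺=5.4413, hold=9.6984 ⇒ V=9.6984 continue | (k=7,j=5): S=123.5701, (K−S)⁺=0.0000, hold=1.3198 ⇒ V=1.3198 continue | (k=7,j=6): S=159.8594, (K−S)⁺=0.0000, hold=0.0000 ⇒ V=0.0000 continue | (k=7,j=7): S=206.8060, (K−S)⁺=0.0000, hold=0.0000 ⇒ V=0.0000 continue  boundary S*=73.8352
step 6: (k=6,j=0): S=38.7883, (K−S)⁺=62.1717, hold=61.2629 ⇒ V=62.1717 exercise | (k=6,j=1): S=50.1795, (K−S)⁺=50.7805, hold=49.8718 ⇒ V=50.7805 exercise | (k=6,j=2): S=64.9159, (K−S)⁺=36.0441, hold=35.1354 ⇒ V=36.0441 exercise | (k=6,j=3): S=83.9800, (K−S)⁺=16.9800, hold=18.1934 ⇒ V=18.1934 continue | (k=6,j=4): S=108.6428, (K−S)⁺=0.0000, hold=5.4343 ⇒ V=5.4343 continue | (k=6,j=5): S=140.5483, (K−S)⁺=0.0000, hold=0.6500 ⇒ V=0.6500 continue | (k=6,j=6): S=181.8237, (K−S)⁺=0.0000, hold=0.0000 ⇒ V=0.0000 continue  boundary S*=64.9159
step 5: (k=5,j=0): S=44.1178, (K−S)⁺=56.8422, hold=55.9335 ⇒ V=56.8422 exercise | (k=5,j=1): S=57.0740, (K−S)⁺=43.8860, hold=42.9772 ⇒ V=43.8860 exercise | (k=5,j=2): S=73.8352, (K−S)⁺=27.1248, hold=26.8209 ⇒ V=27.1248 exercise | (k=5,j=3): S=95.5187, (K−S)⁺=5.4413, hold=11.6691 ⇒ V=11.6691 continue | (k=5,j=4): S=123.5701, (K−S)⁺=0.0000, hold=3.0003 ⇒ V=3.0003 continue | (k=5,j=5): S=159.8594, (K−S)⁺=0.0000, hold=0.3201 ⇒ V=0.3201 continue  boundary S*=73.8352
step 4: (k=4,j=0): S=50.1795, (K−S)⁺=50.7805, hold=49.8718 ⇒ V=50.7805 exercise | (k=4,j=1): S=64.9159, (K−S)⁺=36.0441, hold=35.1354 ⇒ V=36.0441 exercise | (k=4,j=2): S=83.9800, (K−S)⁺=16.9800, hold=19.1758 ⇒ V=19.1758 continue | (k=4,j=3): S=108.6428, (K−S)⁺=0.0000, hold=7.2426 ⇒ V=7.2426 continue | (k=4,j=4): S=140.5483, (K−S)⁺=0.0000, hold=1.6372 ⇒ V=1.6372 continue  boundary S*=64.9159
step 3: (k=3,j=0): S=57.0740, (K−S)⁺=43.8860, hold=42.9772 ⇒ V=43.8860 exercise | (k=3,j=1): S=73.8352, (K−S)⁺=27.1248, hold=27.3107 ⇒ V=27.3107 continue | (k=3,j=2): S=95.5187, (K−S)⁺=5.4413, hold=13.0544 ⇒ V=13.0544 continue | (k=3,j=3): S=123.5701, (K−S)⁺=0.0000, hold=4.3831 ⇒ V=4.3831 continue  boundary S*=57.0740
step 2: (k=2,j=0): S=64.9159, (K−S)⁺=36.0441, hold=35.2280 ⇒ V=36.0441 exercise | (k=2,j=1): S=83.9800, (K−S)⁺=16.9800, hold=19.9580 ⇒ V=19.9580 continue | (k=2,j=2): S=108.6428, (K−S)⁺=0.0000, hold=8.6142 ⇒ V=8.6142 continue  boundary S*=64.9159
step 1: (k=1,j=0): S=73.8352, (K−S)⁺=27.1248, hold=27.7006 ⇒ V=27.7006 continue | (k=1,j=1): S=95.5187, (K−S)⁺=5.4413, hold=14.1233 ⇒ V=14.1233 continue  boundary S*=-
step 0: (k=0,j=0): S=83.9800, (K−S)⁺=16.9800, hold=20.6829 ⇒ V=20.6829 continue  boundary S*=-

price = 20.6829
boundary = - - 64.9159 57.0740 64.9159 73.8352 64.9159 73.8352 83.9800
tree:
20.6829
27.7006 14.1233
36.0441 19.9580 8.6142
43.8860 27.3107 13.0544 4.3831
50.7805 36.0441 19.1758 7.2426 1.6372
56.8422 43.8860 27.1248 11.6691 3.0003 0.3201
62.1717 50.7805 36.0441 18.1934 5.4343 0.6500 0.0000
66.8573 56.8422 43.8860 27.1248 9.6984 1.3198 0.0000 0.0000
70.9769 62.1717 50.7805 36.0441 16.9800 2.6798 0.0000 0.0000 0.0000
74.5989 66.8573 56.8422 43.8860 27.1248 5.4413 0.0000 0.0000 0.0000 0.0000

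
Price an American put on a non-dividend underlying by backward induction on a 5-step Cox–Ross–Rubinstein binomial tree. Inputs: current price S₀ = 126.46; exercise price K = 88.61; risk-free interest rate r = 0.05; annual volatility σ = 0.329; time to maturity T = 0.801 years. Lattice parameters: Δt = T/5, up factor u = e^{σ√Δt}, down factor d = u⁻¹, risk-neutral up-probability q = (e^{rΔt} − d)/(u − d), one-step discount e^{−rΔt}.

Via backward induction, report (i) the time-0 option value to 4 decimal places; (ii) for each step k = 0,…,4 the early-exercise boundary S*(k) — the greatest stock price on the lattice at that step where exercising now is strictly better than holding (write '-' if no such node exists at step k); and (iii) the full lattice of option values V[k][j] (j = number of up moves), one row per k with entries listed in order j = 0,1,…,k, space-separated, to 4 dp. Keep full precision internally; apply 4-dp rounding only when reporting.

params: Δt=0.16020 u=1.14075 d=0.87662 q=0.49758 e^(-rΔt)=0.99202
t_5 payoffs: 23.1450 3.4204 0.0000 0.0000 0.0000 0.0000
t_4: node(4,0) S=74.6789 payoff=13.9311 vs cont=13.2242 → 13.9311 [stop]  node(4,1) S=97.1797 payoff=0.0000 vs cont=1.7048 → 1.7048 [wait]  node(4,2) S=126.4600 payoff=0.0000 vs cont=0.0000 → 0.0000 [wait]  node(4,3) S=164.5625 payoff=0.0000 vs cont=0.0000 → 0.0000 [wait]  node(4,4) S=214.1453 payoff=0.0000 vs cont=0.0000 → 0.0000 [wait]  ⇒ S*(4)=74.6789
t_3: node(3,0) S=85.1896 payoff=3.4204 vs cont=7.7850 → 7.7850 [wait]  node(3,1) S=110.8573 payoff=0.0000 vs cont=0.8497 → 0.8497 [wait]  node(3,2) S=144.2587 payoff=0.0000 vs cont=0.0000 → 0.0000 [wait]  node(3,3) S=187.7240 payoff=0.0000 vs cont=0.0000 → 0.0000 [wait]  ⇒ S*(3)=-
t_2: node(2,0) S=97.1797 payoff=0.0000 vs cont=4.2996 → 4.2996 [wait]  node(2,1) S=126.4600 payoff=0.0000 vs cont=0.4235 → 0.4235 [wait]  node(2,2) S=164.5625 payoff=0.0000 vs cont=0.0000 → 0.0000 [wait]  ⇒ S*(2)=-
t_1: node(1,0) S=110.8573 payoff=0.0000 vs cont=2.3520 → 2.3520 [wait]  node(1,1) S=144.2587 payoff=0.0000 vs cont=0.2111 → 0.2111 [wait]  ⇒ S*(1)=-
t_0: node(0,0) S=126.4600 payoff=0.0000 vs cont=1.2765 → 1.2765 [wait]  ⇒ S*(0)=-

price = 1.2765
boundary = - - - - 74.6789
tree:
1.2765
2.3520 0.2111
4.2996 0.4235 0.0000
7.7850 0.8497 0.0000 0.0000
13.9311 1.7048 0.0000 0.0000 0.0000
23.1450 3.4204 0.0000 0.0000 0.0000 0.0000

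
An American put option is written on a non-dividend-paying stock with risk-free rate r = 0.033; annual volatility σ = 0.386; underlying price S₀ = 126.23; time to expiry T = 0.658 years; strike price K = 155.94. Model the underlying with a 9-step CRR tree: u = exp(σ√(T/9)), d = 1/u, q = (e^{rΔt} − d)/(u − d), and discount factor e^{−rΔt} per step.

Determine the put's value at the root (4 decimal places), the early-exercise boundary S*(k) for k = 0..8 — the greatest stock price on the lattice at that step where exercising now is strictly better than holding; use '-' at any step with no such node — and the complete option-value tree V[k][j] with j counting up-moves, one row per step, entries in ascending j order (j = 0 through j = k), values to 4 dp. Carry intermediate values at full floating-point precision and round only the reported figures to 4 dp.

price = 34.7062
boundary = - - - 92.2953 102.4489 92.2953 102.4489 113.7195 126.2300
tree:
34.7062
43.7264 25.3192
53.5335 33.5503 16.7218
63.6447 43.0839 23.6134 9.5013
72.7920 53.4911 32.2687 14.5578 4.1897
81.0327 63.6447 42.4508 21.6382 7.1264 1.0983
88.4567 72.7920 53.4911 30.9614 11.8651 2.1397 0.0000
95.1448 81.0327 63.6447 42.2205 19.1829 4.1687 0.0000 0.0000
101.1702 88.4567 72.7920 53.4911 29.7100 8.1217 0.0000 0.0000 0.0000
106.5984 95.1448 81.0327 63.6447 42.2205 15.8232 0.0000 0.0000 0.0000 0.0000

params: Δt=0.07311 u=1.11001 d=0.90089 q=0.48548 e^(-rΔt)=0.99759
t_9 payoffs: 106.5984 95.1448 81.0327 63.6447 42.2205 15.8232 0.0000 0.0000 0.0000 0.0000
t_8: node(8,0) S=54.7698 payoff=101.1702 vs cont=100.7944 → 101.1702 [stop]  node(8,1) S=67.4833 payoff=88.4567 vs cont=88.0809 → 88.4567 [stop]  node(8,2) S=83.1480 payoff=72.7920 vs cont=72.4162 → 72.7920 [stop]  node(8,3) S=102.4489 payoff=53.4911 vs cont=53.1153 → 53.4911 [stop]  node(8,4) S=126.2300 payoff=29.7100 vs cont=29.3342 → 29.7100 [stop]  node(8,5) S=155.5313 payoff=0.4087 vs cont=8.1217 → 8.1217 [wait]  node(8,6) S=191.6343 payoff=0.0000 vs cont=0.0000 → 0.0000 [wait]  node(8,7) S=236.1177 payoff=0.0000 vs cont=0.0000 → 0.0000 [wait]  node(8,8) S=290.9269 payoff=0.0000 vs cont=0.0000 → 0.0000 [wait]  ⇒ S*(8)=126.2300
t_7: node(7,0) S=60.7952 payoff=95.1448 vs cont=94.7691 → 95.1448 [stop]  node(7,1) S=74.9073 payoff=81.0327 vs cont=80.6569 → 81.0327 [stop]  node(7,2) S=92.2953 payoff=63.6447 vs cont=63.2689 → 63.6447 [stop]  node(7,3) S=113.7195 payoff=42.2205 vs cont=41.8447 → 42.2205 [stop]  node(7,4) S=140.1168 payoff=15.8232 vs cont=19.1829 → 19.1829 [wait]  node(7,5) S=172.6416 payoff=0.0000 vs cont=4.1687 → 4.1687 [wait]  node(7,6) S=212.7164 payoff=0.0000 vs cont=0.0000 → 0.0000 [wait]  node(7,7) S=262.0935 payoff=0.0000 vs cont=0.0000 → 0.0000 [wait]  ⇒ S*(7)=113.7195
t_6: node(6,0) S=67.4833 payoff=88.4567 vs cont=88.0809 → 88.4567 [stop]  node(6,1) S=83.1480 payoff=72.7920 vs cont=72.4162 → 72.7920 [stop]  node(6,2) S=102.4489 payoff=53.4911 vs cont=53.1153 → 53.4911 [stop]  node(6,3) S=126.2300 payoff=29.7100 vs cont=30.9614 → 30.9614 [wait]  node(6,4) S=155.5313 payoff=0.4087 vs cont=11.8651 → 11.8651 [wait]  node(6,5) S=191.6343 payoff=0.0000 vs cont=2.1397 → 2.1397 [wait]  node(6,6) S=236.1177 payoff=0.0000 vs cont=0.0000 → 0.0000 [wait]  ⇒ S*(6)=102.4489
t_5: node(5,0) S=74.9073 payoff=81.0327 vs cont=80.6569 → 81.0327 [stop]  node(5,1) S=92.2953 payoff=63.6447 vs cont=63.2689 → 63.6447 [stop]  node(5,2) S=113.7195 payoff=42.2205 vs cont=42.4508 → 42.4508 [wait]  node(5,3) S=140.1168 payoff=15.8232 vs cont=21.6382 → 21.6382 [wait]  node(5,4) S=172.6416 payoff=0.0000 vs cont=7.1264 → 7.1264 [wait]  node(5,5) S=212.7164 payoff=0.0000 vs cont=1.0983 → 1.0983 [wait]  ⇒ S*(5)=92.2953
t_4: node(4,0) S=83.1480 payoff=72.7920 vs cont=72.4162 → 72.7920 [stop]  node(4,1) S=102.4489 payoff=53.4911 vs cont=53.2269 → 53.4911 [stop]  node(4,2) S=126.2300 payoff=29.7100 vs cont=32.2687 → 32.2687 [wait]  node(4,3) S=155.5313 payoff=0.4087 vs cont=14.5578 → 14.5578 [wait]  node(4,4) S=191.6343 payoff=0.0000 vs cont=4.1897 → 4.1897 [wait]  ⇒ S*(4)=102.4489
t_3: node(3,0) S=92.2953 payoff=63.6447 vs cont=63.2689 → 63.6447 [stop]  node(3,1) S=113.7195 payoff=42.2205 vs cont=43.0839 → 43.0839 [wait]  node(3,2) S=140.1168 payoff=15.8232 vs cont=23.6134 → 23.6134 [wait]  node(3,3) S=172.6416 payoff=0.0000 vs cont=9.5013 → 9.5013 [wait]  ⇒ S*(3)=92.2953
t_2: node(2,0) S=102.4489 payoff=53.4911 vs cont=53.5335 → 53.5335 [wait]  node(2,1) S=126.2300 payoff=29.7100 vs cont=33.5503 → 33.5503 [wait]  node(2,2) S=155.5313 payoff=0.4087 vs cont=16.7218 → 16.7218 [wait]  ⇒ S*(2)=-
t_1: node(1,0) S=113.7195 payoff=42.2205 vs cont=43.7264 → 43.7264 [wait]  node(1,1) S=140.1168 payoff=15.8232 vs cont=25.3192 → 25.3192 [wait]  ⇒ S*(1)=-
t_0: node(0,0) S=126.2300 payoff=29.7100 vs cont=34.7062 → 34.7062 [wait]  ⇒ S*(0)=-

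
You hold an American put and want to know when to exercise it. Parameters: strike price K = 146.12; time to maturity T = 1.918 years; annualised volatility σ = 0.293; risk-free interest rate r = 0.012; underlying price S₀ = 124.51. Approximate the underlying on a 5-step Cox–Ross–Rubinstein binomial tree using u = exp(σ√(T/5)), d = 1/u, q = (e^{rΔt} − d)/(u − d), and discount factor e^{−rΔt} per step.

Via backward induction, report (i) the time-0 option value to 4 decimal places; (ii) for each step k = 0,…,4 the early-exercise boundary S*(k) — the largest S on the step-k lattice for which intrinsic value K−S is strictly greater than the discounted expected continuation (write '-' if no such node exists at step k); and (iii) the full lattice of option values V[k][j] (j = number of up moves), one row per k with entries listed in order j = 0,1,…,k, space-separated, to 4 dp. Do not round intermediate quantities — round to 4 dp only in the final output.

price = 31.8717
boundary = - - 86.6125 103.8466 86.6125
tree:
31.8717
44.5470 17.7428
59.5075 27.9393 6.2990
73.8815 42.2734 11.8815 0.0000
85.8700 59.5075 22.4114 0.0000 0.0000
95.8689 73.8815 42.2734 0.0000 0.0000 0.0000

params: Δt=0.38360 u=1.19898 d=0.83404 q=0.46740 e^(-rΔt)=0.99541
t_5 payoffs: 95.8689 73.8815 42.2734 0.0000 0.0000 0.0000
t_4: node(4,0) S=60.2500 payoff=85.8700 vs cont=85.1989 → 85.8700 [stop]  node(4,1) S=86.6125 payoff=59.5075 vs cont=58.8364 → 59.5075 [stop]  node(4,2) S=124.5100 payoff=21.6100 vs cont=22.4114 → 22.4114 [wait]  node(4,3) S=178.9896 payoff=0.0000 vs cont=0.0000 → 0.0000 [wait]  node(4,4) S=257.3069 payoff=0.0000 vs cont=0.0000 → 0.0000 [wait]  ⇒ S*(4)=86.6125
t_3: node(3,0) S=72.2385 payoff=73.8815 vs cont=73.2104 → 73.8815 [stop]  node(3,1) S=103.8466 payoff=42.2734 vs cont=41.9752 → 42.2734 [stop]  node(3,2) S=149.2850 payoff=0.0000 vs cont=11.8815 → 11.8815 [wait]  node(3,3) S=214.6049 payoff=0.0000 vs cont=0.0000 → 0.0000 [wait]  ⇒ S*(3)=103.8466
t_2: node(2,0) S=86.6125 payoff=59.5075 vs cont=58.8364 → 59.5075 [stop]  node(2,1) S=124.5100 payoff=21.6100 vs cont=27.9393 → 27.9393 [wait]  node(2,2) S=178.9896 payoff=0.0000 vs cont=6.2990 → 6.2990 [wait]  ⇒ S*(2)=86.6125
t_1: node(1,0) S=103.8466 payoff=42.2734 vs cont=44.5470 → 44.5470 [wait]  node(1,1) S=149.2850 payoff=0.0000 vs cont=17.7428 → 17.7428 [wait]  ⇒ S*(1)=-
t_0: node(0,0) S=124.5100 payoff=21.6100 vs cont=31.8717 → 31.8717 [wait]  ⇒ S*(0)=-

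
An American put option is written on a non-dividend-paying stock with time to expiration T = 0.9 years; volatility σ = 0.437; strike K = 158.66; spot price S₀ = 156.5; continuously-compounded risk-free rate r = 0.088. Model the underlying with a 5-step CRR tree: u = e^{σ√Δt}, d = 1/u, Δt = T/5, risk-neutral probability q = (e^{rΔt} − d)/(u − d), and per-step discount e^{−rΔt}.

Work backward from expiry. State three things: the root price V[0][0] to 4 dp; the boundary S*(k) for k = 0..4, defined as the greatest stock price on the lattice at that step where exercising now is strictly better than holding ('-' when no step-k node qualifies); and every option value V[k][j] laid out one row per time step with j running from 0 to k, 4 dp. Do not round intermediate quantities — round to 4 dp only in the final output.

params: Δt=0.18000 u=1.20370 d=0.83077 q=0.49659 e^(-rΔt)=0.98428
t_5 payoffs: 96.7279 68.9264 28.6446 0.0000 0.0000 0.0000
t_4: node(4,0) S=74.5479 payoff=84.1121 vs cont=81.6187 → 84.1121 [stop]  node(4,1) S=108.0127 payoff=50.6473 vs cont=48.1539 → 50.6473 [stop]  node(4,2) S=156.5000 payoff=2.1600 vs cont=14.1933 → 14.1933 [wait]  node(4,3) S=226.7533 payoff=0.0000 vs cont=0.0000 → 0.0000 [wait]  node(4,4) S=328.5436 payoff=0.0000 vs cont=0.0000 → 0.0000 [wait]  ⇒ S*(4)=108.0127
t_3: node(3,0) S=89.7336 payoff=68.9264 vs cont=66.4330 → 68.9264 [stop]  node(3,1) S=130.0154 payoff=28.6446 vs cont=32.0330 → 32.0330 [wait]  node(3,2) S=188.3797 payoff=0.0000 vs cont=7.0327 → 7.0327 [wait]  node(3,3) S=272.9439 payoff=0.0000 vs cont=0.0000 → 0.0000 [wait]  ⇒ S*(3)=89.7336
t_2: node(2,0) S=108.0127 payoff=50.6473 vs cont=49.8101 → 50.6473 [stop]  node(2,1) S=156.5000 payoff=2.1600 vs cont=19.3097 → 19.3097 [wait]  node(2,2) S=226.7533 payoff=0.0000 vs cont=3.4847 → 3.4847 [wait]  ⇒ S*(2)=108.0127
t_1: node(1,0) S=130.0154 payoff=28.6446 vs cont=34.5339 → 34.5339 [wait]  node(1,1) S=188.3797 payoff=0.0000 vs cont=11.2711 → 11.2711 [wait]  ⇒ S*(1)=-
t_0: node(0,0) S=156.5000 payoff=2.1600 vs cont=22.6206 → 22.6206 [wait]  ⇒ S*(0)=-

price = 22.6206
boundary = - - 108.0127 89.7336 108.0127
tree:
22.6206
34.5339 11.2711
50.6473 19.3097 3.4847
68.9264 32.0330 7.0327 0.0000
84.1121 50.6473 14.1933 0.0000 0.0000
96.7279 68.9264 28.6446 0.0000 0.0000 0.0000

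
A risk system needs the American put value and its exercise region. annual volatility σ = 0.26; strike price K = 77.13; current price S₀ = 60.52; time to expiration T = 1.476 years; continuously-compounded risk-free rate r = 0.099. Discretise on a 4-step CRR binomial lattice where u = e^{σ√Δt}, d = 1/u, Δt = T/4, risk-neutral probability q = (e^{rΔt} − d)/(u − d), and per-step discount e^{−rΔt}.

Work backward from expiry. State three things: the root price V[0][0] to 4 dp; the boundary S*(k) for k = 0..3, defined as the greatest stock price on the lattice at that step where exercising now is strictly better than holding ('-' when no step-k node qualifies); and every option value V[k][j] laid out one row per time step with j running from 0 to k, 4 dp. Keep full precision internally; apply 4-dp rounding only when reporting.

price = 16.6100
boundary = 60.5200 51.6782 60.5200 51.6782
tree:
16.6100
25.4518 8.2923
33.0018 16.6100 2.7509
39.4488 25.4518 6.7596 0.0000
44.9540 33.0018 16.6100 0.0000 0.0000

Δt=0.36900  u=1.17109  d=0.85390  q=0.57790  discount=0.96413
step 4 (expiry): payoffs max(K−S,0) = 44.9540 33.0018 16.6100 0.0000 0.0000
step 3: (k=3,j=0): S=37.6812, (K−S)⁺=39.4488, hold=36.6821 ⇒ V=39.4488 exercise | (k=3,j=1): S=51.6782, (K−S)⁺=25.4518, hold=22.6850 ⇒ V=25.4518 exercise | (k=3,j=2): S=70.8746, (K−S)⁺=6.2554, hold=6.7596 ⇒ V=6.7596 continue | (k=3,j=3): S=97.2017, (K−S)⁺=0.0000, hold=0.0000 ⇒ V=0.0000 continue  boundary S*=51.6782
step 2: (k=2,j=0): S=44.1282, (K−S)⁺=33.0018, hold=30.2351 ⇒ V=33.0018 exercise | (k=2,j=1): S=60.5200, (K−S)⁺=16.6100, hold=14.1241 ⇒ V=16.6100 exercise | (k=2,j=2): S=83.0008, (K−S)⁺=0.0000, hold=2.7509 ⇒ V=2.7509 continue  boundary S*=60.5200
step 1: (k=1,j=0): S=51.6782, (K−S)⁺=25.4518, hold=22.6850 ⇒ V=25.4518 exercise | (k=1,j=1): S=70.8746, (K−S)⁺=6.2554, hold=8.2923 ⇒ V=8.2923 continue  boundary S*=51.6782
step 0: (k=0,j=0): S=60.5200, (K−S)⁺=16.6100, hold=14.9781 ⇒ V=16.6100 exercise  boundary S*=60.5200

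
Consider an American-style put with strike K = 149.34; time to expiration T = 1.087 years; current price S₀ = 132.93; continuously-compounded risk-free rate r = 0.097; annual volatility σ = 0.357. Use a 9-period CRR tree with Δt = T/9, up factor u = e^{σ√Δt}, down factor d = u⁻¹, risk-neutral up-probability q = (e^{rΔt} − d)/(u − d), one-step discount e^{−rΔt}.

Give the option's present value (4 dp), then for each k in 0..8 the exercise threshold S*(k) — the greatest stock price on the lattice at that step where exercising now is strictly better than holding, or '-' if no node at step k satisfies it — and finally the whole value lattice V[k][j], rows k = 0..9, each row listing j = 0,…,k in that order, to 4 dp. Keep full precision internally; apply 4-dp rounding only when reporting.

Δt=0.12078, u=1.13209, d=0.88332, q=0.51639, disc=e^(-rΔt)=0.98835
k=9 terminal: V=max(K-S,0) → 105.8207 93.5641 77.8556 57.7230 31.9204 0.0000 0.0000 0.0000 0.0000 0.0000
k=8: j=0 S=49.2680 intr=100.0720 cont=98.3327 V=100.0720[EX]; j=1 S=63.1436 intr=86.1964 cont=84.4570 V=86.1964[EX]; j=2 S=80.9271 intr=68.4129 cont=66.6735 V=68.4129[EX]; j=3 S=103.7190 intr=45.6210 cont=43.8816 V=45.6210[EX]; j=4 S=132.9300 intr=16.4100 cont=15.2571 V=16.4100[EX]; j=5 S=170.3678 intr=0.0000 cont=0.0000 V=0.0000[hold]; j=6 S=218.3495 intr=0.0000 cont=0.0000 V=0.0000[hold]; j=7 S=279.8445 intr=0.0000 cont=0.0000 V=0.0000[hold]; j=8 S=358.6587 intr=0.0000 cont=0.0000 V=0.0000[hold]  S*(8)=132.9300
k=7: j=0 S=55.7759 intr=93.5641 cont=91.8247 V=93.5641[EX]; j=1 S=71.4844 intr=77.8556 cont=76.1162 V=77.8556[EX]; j=2 S=91.6170 intr=57.7230 cont=55.9836 V=57.7230[EX]; j=3 S=117.4196 intr=31.9204 cont=30.1810 V=31.9204[EX]; j=4 S=150.4892 intr=0.0000 cont=7.8436 V=7.8436[hold]; j=5 S=192.8723 intr=0.0000 cont=0.0000 V=0.0000[hold]; j=6 S=247.1920 intr=0.0000 cont=0.0000 V=0.0000[hold]; j=7 S=316.8101 intr=0.0000 cont=0.0000 V=0.0000[hold]  S*(7)=117.4196
k=6: j=0 S=63.1436 intr=86.1964 cont=84.4570 V=86.1964[EX]; j=1 S=80.9271 intr=68.4129 cont=66.6735 V=68.4129[EX]; j=2 S=103.7190 intr=45.6210 cont=43.8816 V=45.6210[EX]; j=3 S=132.9300 intr=16.4100 cont=19.2603 V=19.2603[hold]; j=4 S=170.3678 intr=0.0000 cont=3.7490 V=3.7490[hold]; j=5 S=218.3495 intr=0.0000 cont=0.0000 V=0.0000[hold]; j=6 S=279.8445 intr=0.0000 cont=0.0000 V=0.0000[hold]  S*(6)=103.7190
k=5: j=0 S=71.4844 intr=77.8556 cont=76.1162 V=77.8556[EX]; j=1 S=91.6170 intr=57.7230 cont=55.9836 V=57.7230[EX]; j=2 S=117.4196 intr=31.9204 cont=31.6357 V=31.9204[EX]; j=3 S=150.4892 intr=0.0000 cont=11.1194 V=11.1194[hold]; j=4 S=192.8723 intr=0.0000 cont=1.7919 V=1.7919[hold]; j=5 S=247.1920 intr=0.0000 cont=0.0000 V=0.0000[hold]  S*(5)=117.4196
k=4: j=0 S=80.9271 intr=68.4129 cont=66.6735 V=68.4129[EX]; j=1 S=103.7190 intr=45.6210 cont=43.8816 V=45.6210[EX]; j=2 S=132.9300 intr=16.4100 cont=20.9322 V=20.9322[hold]; j=3 S=170.3678 intr=0.0000 cont=6.2294 V=6.2294[hold]; j=4 S=218.3495 intr=0.0000 cont=0.8565 V=0.8565[hold]  S*(4)=103.7190
k=3: j=0 S=91.6170 intr=57.7230 cont=55.9836 V=57.7230[EX]; j=1 S=117.4196 intr=31.9204 cont=32.4890 V=32.4890[hold]; j=2 S=150.4892 intr=0.0000 cont=13.1844 V=13.1844[hold]; j=3 S=192.8723 intr=0.0000 cont=3.4146 V=3.4146[hold]  S*(3)=91.6170
k=2: j=0 S=103.7190 intr=45.6210 cont=44.1718 V=45.6210[EX]; j=1 S=132.9300 intr=16.4100 cont=22.2580 V=22.2580[hold]; j=2 S=170.3678 intr=0.0000 cont=8.0446 V=8.0446[hold]  S*(2)=103.7190
k=1: j=0 S=117.4196 intr=31.9204 cont=33.1657 V=33.1657[hold]; j=1 S=150.4892 intr=0.0000 cont=14.7445 V=14.7445[hold]  S*(1)=-
k=0: j=0 S=132.9300 intr=16.4100 cont=23.3776 V=23.3776[hold]  S*(0)=-

price = 23.3776
boundary = - - 103.7190 91.6170 103.7190 117.4196 103.7190 117.4196 132.9300
tree:
23.3776
33.1657 14.7445
45.6210 22.2580 8.0446
57.7230 32.4890 13.1844 3.4146
68.4129 45.6210 20.9322 6.2294 0.8565
77.8556 57.7230 31.9204 11.1194 1.7919 0.0000
86.1964 68.4129 45.6210 19.2603 3.7490 0.0000 0.0000
93.5641 77.8556 57.7230 31.9204 7.8436 0.0000 0.0000 0.0000
100.0720 86.1964 68.4129 45.6210 16.4100 0.0000 0.0000 0.0000 0.0000
105.8207 93.5641 77.8556 57.7230 31.9204 0.0000 0.0000 0.0000 0.0000 0.0000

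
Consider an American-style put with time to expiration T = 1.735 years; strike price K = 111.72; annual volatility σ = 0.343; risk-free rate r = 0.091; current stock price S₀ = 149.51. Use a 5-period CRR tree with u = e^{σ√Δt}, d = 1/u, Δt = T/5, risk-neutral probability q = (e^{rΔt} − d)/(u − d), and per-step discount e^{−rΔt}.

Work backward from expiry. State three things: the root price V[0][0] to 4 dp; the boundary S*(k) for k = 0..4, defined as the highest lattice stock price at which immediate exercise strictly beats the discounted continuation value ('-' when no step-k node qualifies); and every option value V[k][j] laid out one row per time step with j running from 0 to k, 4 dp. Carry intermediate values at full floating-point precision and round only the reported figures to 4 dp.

price = 4.8952
boundary = - - - 81.5498 66.6306
tree:
4.8952
9.2424 1.3141
17.0071 2.8764 0.0000
30.1702 6.2965 0.0000 0.0000
45.0894 13.7828 0.0000 0.0000 0.0000
57.2792 30.1702 0.0000 0.0000 0.0000 0.0000

params: Δt=0.34700 u=1.22391 d=0.81705 q=0.52851 e^(-rΔt)=0.96892
t_5 payoffs: 57.2792 30.1702 0.0000 0.0000 0.0000 0.0000
t_4: node(4,0) S=66.6306 payoff=45.0894 vs cont=41.6168 → 45.0894 [stop]  node(4,1) S=99.8095 payoff=11.9105 vs cont=13.7828 → 13.7828 [wait]  node(4,2) S=149.5100 payoff=0.0000 vs cont=0.0000 → 0.0000 [wait]  node(4,3) S=223.9591 payoff=0.0000 vs cont=0.0000 → 0.0000 [wait]  node(4,4) S=335.4803 payoff=0.0000 vs cont=0.0000 → 0.0000 [wait]  ⇒ S*(4)=66.6306
t_3: node(3,0) S=81.5498 payoff=30.1702 vs cont=27.6564 → 30.1702 [stop]  node(3,1) S=122.1578 payoff=0.0000 vs cont=6.2965 → 6.2965 [wait]  node(3,2) S=182.9867 payoff=0.0000 vs cont=0.0000 → 0.0000 [wait]  node(3,3) S=274.1056 payoff=0.0000 vs cont=0.0000 → 0.0000 [wait]  ⇒ S*(3)=81.5498
t_2: node(2,0) S=99.8095 payoff=11.9105 vs cont=17.0071 → 17.0071 [wait]  node(2,1) S=149.5100 payoff=0.0000 vs cont=2.8764 → 2.8764 [wait]  node(2,2) S=223.9591 payoff=0.0000 vs cont=0.0000 → 0.0000 [wait]  ⇒ S*(2)=-
t_1: node(1,0) S=122.1578 payoff=0.0000 vs cont=9.2424 → 9.2424 [wait]  node(1,1) S=182.9867 payoff=0.0000 vs cont=1.3141 → 1.3141 [wait]  ⇒ S*(1)=-
t_0: node(0,0) S=149.5100 payoff=0.0000 vs cont=4.8952 → 4.8952 [wait]  ⇒ S*(0)=-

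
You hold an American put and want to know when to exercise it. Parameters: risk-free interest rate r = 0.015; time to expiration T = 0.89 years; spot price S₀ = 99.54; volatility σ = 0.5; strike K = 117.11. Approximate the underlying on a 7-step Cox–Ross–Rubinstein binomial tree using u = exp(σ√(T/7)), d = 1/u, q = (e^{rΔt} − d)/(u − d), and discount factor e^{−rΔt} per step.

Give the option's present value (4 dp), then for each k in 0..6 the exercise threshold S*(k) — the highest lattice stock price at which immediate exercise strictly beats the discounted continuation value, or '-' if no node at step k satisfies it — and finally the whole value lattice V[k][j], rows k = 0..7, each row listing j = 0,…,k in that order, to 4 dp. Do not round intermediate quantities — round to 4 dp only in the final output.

Δt=0.12714  u=1.19517  d=0.83670  q=0.46087  discount=0.99809
step 7 (expiry): payoffs max(K−S,0) = 88.5342 76.2916 58.8041 33.8245 0.0000 0.0000 0.0000 0.0000
step 6: (k=6,j=0): S=34.1529, (K−S)⁺=82.9571, hold=82.7340 ⇒ V=82.9571 exercise | (k=6,j=1): S=48.7847, (K−S)⁺=68.3253, hold=68.1021 ⇒ V=68.3253 exercise | (k=6,j=2): S=69.6852, (K−S)⁺=47.4248, hold=47.2016 ⇒ V=47.4248 exercise | (k=6,j=3): S=99.5400, (K−S)⁺=17.5700, hold=18.2010 ⇒ V=18.2010 continue | (k=6,j=4): S=142.1852, (K−S)⁺=0.0000, hold=0.0000 ⇒ V=0.0000 continue | (k=6,j=5): S=203.1006, (K−S)⁺=0.0000, hold=0.0000 ⇒ V=0.0000 continue | (k=6,j=6): S=290.1136, (K−S)⁺=0.0000, hold=0.0000 ⇒ V=0.0000 continue  boundary S*=69.6852
step 5: (k=5,j=0): S=40.8184, (K−S)⁺=76.2916, hold=76.0685 ⇒ V=76.2916 exercise | (k=5,j=1): S=58.3059, (K−S)⁺=58.8041, hold=58.5810 ⇒ V=58.8041 exercise | (k=5,j=2): S=83.2855, (K−S)⁺=33.8245, hold=33.8917 ⇒ V=33.8917 continue | (k=5,j=3): S=118.9669, (K−S)⁺=0.0000, hold=9.7940 ⇒ V=9.7940 continue | (k=5,j=4): S=169.9350, (K−S)⁺=0.0000, hold=0.0000 ⇒ V=0.0000 continue | (k=5,j=5): S=242.7391, (K−S)⁺=0.0000, hold=0.0000 ⇒ V=0.0000 continue  boundary S*=58.3059
step 4: (k=4,j=0): S=48.7847, (K−S)⁺=68.3253, hold=68.1021 ⇒ V=68.3253 exercise | (k=4,j=1): S=69.6852, (K−S)⁺=47.4248, hold=47.2325 ⇒ V=47.4248 exercise | (k=4,j=2): S=99.5400, (K−S)⁺=17.5700, hold=22.7423 ⇒ V=22.7423 continue | (k=4,j=3): S=142.1852, (K−S)⁺=0.0000, hold=5.2702 ⇒ V=5.2702 continue | (k=4,j=4): S=203.1006, (K−S)⁺=0.0000, hold=0.0000 ⇒ V=0.0000 continue  boundary S*=69.6852
step 3: (k=3,j=0): S=58.3059, (K−S)⁺=58.8041, hold=58.5810 ⇒ V=58.8041 exercise | (k=3,j=1): S=83.2855, (K−S)⁺=33.8245, hold=35.9806 ⇒ V=35.9806 continue | (k=3,j=2): S=118.9669, (K−S)⁺=0.0000, hold=14.6619 ⇒ V=14.6619 continue | (k=3,j=3): S=169.9350, (K−S)⁺=0.0000, hold=2.8359 ⇒ V=2.8359 continue  boundary S*=58.3059
step 2: (k=2,j=0): S=69.6852, (K−S)⁺=47.4248, hold=48.1934 ⇒ V=48.1934 continue | (k=2,j=1): S=99.5400, (K−S)⁺=17.5700, hold=26.1056 ⇒ V=26.1056 continue | (k=2,j=2): S=142.1852, (K−S)⁺=0.0000, hold=9.1941 ⇒ V=9.1941 continue  boundary S*=-
step 1: (k=1,j=0): S=83.2855, (K−S)⁺=33.8245, hold=37.9413 ⇒ V=37.9413 continue | (k=1,j=1): S=118.9669, (K−S)⁺=0.0000, hold=18.2767 ⇒ V=18.2767 continue  boundary S*=-
step 0: (k=0,j=0): S=99.5400, (K−S)⁺=17.5700, hold=28.8234 ⇒ V=28.8234 continue  boundary S*=-

price = 28.8234
boundary = - - - 58.3059 69.6852 58.3059 69.6852
tree:
28.8234
37.9413 18.2767
48.1934 26.1056 9.1941
58.8041 35.9806 14.6619 2.8359
68.3253 47.4248 22.7423 5.2702 0.0000
76.2916 58.8041 33.8917 9.7940 0.0000 0.0000
82.9571 68.3253 47.4248 18.2010 0.0000 0.0000 0.0000
88.5342 76.2916 58.8041 33.8245 0.0000 0.0000 0.0000 0.0000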